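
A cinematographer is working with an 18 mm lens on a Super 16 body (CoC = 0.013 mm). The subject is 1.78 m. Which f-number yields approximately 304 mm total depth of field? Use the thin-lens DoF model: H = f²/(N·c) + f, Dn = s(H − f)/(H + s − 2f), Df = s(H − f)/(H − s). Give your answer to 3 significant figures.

f/1.20

Write h = H − f = f²/(N·c). The thin-lens limits are Dn = s·h/(h + (s−f)) and Df = s·h/(h − (s−f)), so DoF = Df − Dn = 2·s·(s−f)·h / (h² − (s−f)²).
That is a quadratic in h: DoF·h² − 2·s·(s−f)·h − DoF·(s−f)² = 0 ⇒ h = (s−f)·(s + √(s² + DoF²)) / DoF = 1762 × (1780 + √(1780² + 304²)) / 304 = 1762 × (1780 + 1805.77) / 304 ≈ 20783 mm.
Then N = f²/(c·h) = 18² / (0.013 × 20783) = 324 / 270.18 ≈ 1.20.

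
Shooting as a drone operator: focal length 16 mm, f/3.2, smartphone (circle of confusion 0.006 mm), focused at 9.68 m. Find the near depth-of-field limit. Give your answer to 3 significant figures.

5.61 m

Hyperfocal distance H = f²/(N·c) + f = 16²/(3.2 × 0.006) + 16 = 256/0.0192 + 16 ≈ 13349.3 mm ≈ 13.35 m.
Near limit Dn = s·(H − f)/(H + s − 2f) = 9680 × (13349.3 − 16) / (13349.3 + 9680 − 2 × 16) = 9680 × 13333.3 / 22997.3 ≈ 5612.2 mm ≈ 5.61 m.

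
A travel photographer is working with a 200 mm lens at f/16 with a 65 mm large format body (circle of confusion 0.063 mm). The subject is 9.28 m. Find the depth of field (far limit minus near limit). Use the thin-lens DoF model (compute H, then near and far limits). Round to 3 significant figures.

4.48 m

Hyperfocal distance H = f²/(N·c) + f = 200²/(16 × 0.063) + 200 = 40000/1.008 + 200 ≈ 39882.5 mm ≈ 39.88 m.
Near limit Dn = s·(H − f)/(H + s − 2f) = 9280 × (39882.5 − 200) / (39882.5 + 9280 − 2 × 200) = 9280 × 39682.5 / 48762.5 ≈ 7552.0 mm.
Far limit Df = s·(H − f)/(H − s) = 9280 × (39882.5 − 200) / (39882.5 − 9280) = 9280 × 39682.5 / 30602.5 ≈ 12033.4 mm.
Depth of field = Df − Dn = 12033.4 − 7552.0 ≈ 4481.4 mm ≈ 4.48 m.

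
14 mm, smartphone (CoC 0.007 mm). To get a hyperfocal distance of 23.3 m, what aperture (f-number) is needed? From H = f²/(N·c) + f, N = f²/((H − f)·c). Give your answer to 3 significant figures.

f/1.20

Rearrange H = f²/(N·c) + f for N: N = f² / ((H − f)·c).
N = 14² / ((23300 − 14) × 0.007) = 196 / 163.0 ≈ 1.20.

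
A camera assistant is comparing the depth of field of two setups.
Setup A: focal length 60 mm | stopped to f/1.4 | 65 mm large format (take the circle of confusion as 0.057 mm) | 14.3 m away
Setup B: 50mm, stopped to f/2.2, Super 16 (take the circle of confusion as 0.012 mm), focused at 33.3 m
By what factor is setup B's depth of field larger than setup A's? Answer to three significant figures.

2.66

Setup A: H = 60²/(1.4×0.057) + 60 ≈ 45172.8 mm; DoF = Df − Dn = 20896 − 10869 ≈ 10027 mm.
Setup B: H = 50²/(2.2×0.012) + 50 ≈ 94747.0 mm; DoF = Df − Dn = 51319 − 24646 ≈ 26673 mm.
Ratio = 26673 / 10027 ≈ 2.66.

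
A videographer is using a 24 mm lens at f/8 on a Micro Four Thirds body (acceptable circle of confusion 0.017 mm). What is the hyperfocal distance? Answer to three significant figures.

Hyperfocal distance H = f²/(N·c) + f = 24²/(8 × 0.017) + 24 = 576/0.136 + 24 ≈ 4259.3 mm ≈ 4.26 m.

4.26 m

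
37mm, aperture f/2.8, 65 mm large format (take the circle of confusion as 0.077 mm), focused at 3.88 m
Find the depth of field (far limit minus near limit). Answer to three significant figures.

7.41 m

Hyperfocal distance H = f²/(N·c) + f = 37²/(2.8 × 0.077) + 37 = 1369/0.2156 + 37 ≈ 6386.7 mm ≈ 6.387 m.
Near limit Dn = s·(H − f)/(H + s − 2f) = 3880 × (6386.7 − 37) / (6386.7 + 3880 − 2 × 37) = 3880 × 6349.7 / 10192.7 ≈ 2417.1 mm.
Far limit Df = s·(H − f)/(H − s) = 3880 × (6386.7 − 37) / (6386.7 − 3880) = 3880 × 6349.7 / 2506.7 ≈ 9828.3 mm.
Depth of field = Df − Dn = 9828.3 − 2417.1 ≈ 7411.2 mm ≈ 7.41 m.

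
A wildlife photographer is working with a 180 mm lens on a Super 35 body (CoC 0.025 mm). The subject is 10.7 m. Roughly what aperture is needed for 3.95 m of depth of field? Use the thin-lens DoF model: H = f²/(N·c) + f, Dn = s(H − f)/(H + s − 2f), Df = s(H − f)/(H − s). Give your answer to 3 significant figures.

Write h = H − f = f²/(N·c). The thin-lens limits are Dn = s·h/(h + (s−f)) and Df = s·h/(h − (s−f)), so DoF = Df − Dn = 2·s·(s−f)·h / (h² − (s−f)²).
That is a quadratic in h: DoF·h² − 2·s·(s−f)·h − DoF·(s−f)² = 0 ⇒ h = (s−f)·(s + √(s² + DoF²)) / DoF = 10520 × (10700 + √(10700² + 3950²)) / 3950 = 10520 × (10700 + 11405.8) / 3950 ≈ 58874 mm.
Then N = f²/(c·h) = 180² / (0.025 × 58874) = 32400 / 1471.9 ≈ 22.

f/22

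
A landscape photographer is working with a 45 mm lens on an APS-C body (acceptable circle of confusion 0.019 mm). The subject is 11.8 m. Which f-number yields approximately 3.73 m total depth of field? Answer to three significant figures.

f/1.40

Write h = H − f = f²/(N·c). The thin-lens limits are Dn = s·h/(h + (s−f)) and Df = s·h/(h − (s−f)), so DoF = Df − Dn = 2·s·(s−f)·h / (h² − (s−f)²).
That is a quadratic in h: DoF·h² − 2·s·(s−f)·h − DoF·(s−f)² = 0 ⇒ h = (s−f)·(s + √(s² + DoF²)) / DoF = 11755 × (11800 + √(11800² + 3730²)) / 3730 = 11755 × (11800 + 12375.5) / 3730 ≈ 76188 mm.
Then N = f²/(c·h) = 45² / (0.019 × 76188) = 2025 / 1447.6 ≈ 1.40.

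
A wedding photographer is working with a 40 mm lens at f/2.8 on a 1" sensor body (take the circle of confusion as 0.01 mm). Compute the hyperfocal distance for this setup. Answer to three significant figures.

Hyperfocal distance H = f²/(N·c) + f = 40²/(2.8 × 0.01) + 40 = 1600/0.028 + 40 ≈ 57182.9 mm ≈ 57.2 m.

57.2 m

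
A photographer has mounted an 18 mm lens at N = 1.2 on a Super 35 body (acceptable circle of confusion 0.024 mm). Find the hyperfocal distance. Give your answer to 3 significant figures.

11.3 m

Hyperfocal distance H = f²/(N·c) + f = 18²/(1.2 × 0.024) + 18 = 324/0.0288 + 18 ≈ 11268.0 mm ≈ 11.3 m.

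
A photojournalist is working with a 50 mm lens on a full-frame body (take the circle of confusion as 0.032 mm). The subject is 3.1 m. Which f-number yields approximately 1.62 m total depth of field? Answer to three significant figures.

f/6.29

Write h = H − f = f²/(N·c). The thin-lens limits are Dn = s·h/(h + (s−f)) and Df = s·h/(h − (s−f)), so DoF = Df − Dn = 2·s·(s−f)·h / (h² − (s−f)²).
That is a quadratic in h: DoF·h² − 2·s·(s−f)·h − DoF·(s−f)² = 0 ⇒ h = (s−f)·(s + √(s² + DoF²)) / DoF = 3050 × (3100 + √(3100² + 1620²)) / 1620 = 3050 × (3100 + 3497.77) / 1620 ≈ 12422 mm.
Then N = f²/(c·h) = 50² / (0.032 × 12422) = 2500 / 397.50 ≈ 6.29.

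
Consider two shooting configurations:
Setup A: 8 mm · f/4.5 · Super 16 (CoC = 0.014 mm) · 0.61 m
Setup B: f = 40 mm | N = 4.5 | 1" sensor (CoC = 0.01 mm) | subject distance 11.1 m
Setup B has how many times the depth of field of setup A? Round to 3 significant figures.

6.86

Setup A: H = 8²/(4.5×0.014) + 8 ≈ 1023.9 mm; DoF = Df − Dn = 1497.3 − 383.0 ≈ 1114.3 mm.
Setup B: H = 40²/(4.5×0.01) + 40 ≈ 35595.6 mm; DoF = Df − Dn = 16111.8 − 8466.4 ≈ 7645.4 mm.
Ratio = 7645.4 / 1114.3 ≈ 6.86.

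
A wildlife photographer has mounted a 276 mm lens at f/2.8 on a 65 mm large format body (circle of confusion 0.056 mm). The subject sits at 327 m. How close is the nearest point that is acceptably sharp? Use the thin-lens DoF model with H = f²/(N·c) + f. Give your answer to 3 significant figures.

196 m

Hyperfocal distance H = f²/(N·c) + f = 276²/(2.8 × 0.056) + 276 = 76176/0.1568 + 276 ≈ 486092.3 mm ≈ 486.1 m.
Near limit Dn = s·(H − f)/(H + s − 2f) = 327000 × (486092.3 − 276) / (486092.3 + 327000 − 2 × 276) = 327000 × 485816.3 / 812540.3 ≈ 195513 mm ≈ 196 m.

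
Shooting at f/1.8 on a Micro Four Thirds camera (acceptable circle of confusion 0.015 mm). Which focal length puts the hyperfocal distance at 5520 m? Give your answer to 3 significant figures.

From H = f²/(N·c) + f, with f ≪ H: f ≈ √(H·N·c) = √(5520000 × 1.8 × 0.015) = √149040 ≈ 386.1 mm.
The +f correction barely moves this — solving exactly, f² + N·c·f − N·c·H = 0 ⇒ f = (−N·c + √((N·c)² + 4·N·c·H))/2 = (−0.027 + √596160)/2 ≈ 386.04 mm, so f ≈ 386 mm.

386 mm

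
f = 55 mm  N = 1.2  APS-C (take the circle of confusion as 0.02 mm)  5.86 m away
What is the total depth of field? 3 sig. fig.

Hyperfocal distance H = f²/(N·c) + f = 55²/(1.2 × 0.02) + 55 = 3025/0.024 + 55 ≈ 126096.7 mm ≈ 126.1 m.
Near limit Dn = s·(H − f)/(H + s − 2f) = 5860 × (126096.7 − 55) / (126096.7 + 5860 − 2 × 55) = 5860 × 126041.7 / 131846.7 ≈ 5601.99 mm.
Far limit Df = s·(H − f)/(H − s) = 5860 × (126096.7 − 55) / (126096.7 − 5860) = 5860 × 126041.7 / 120236.7 ≈ 6142.92 mm.
Depth of field = Df − Dn = 6142.92 − 5601.99 ≈ 540.93 mm ≈ 0.541 m.

0.541 m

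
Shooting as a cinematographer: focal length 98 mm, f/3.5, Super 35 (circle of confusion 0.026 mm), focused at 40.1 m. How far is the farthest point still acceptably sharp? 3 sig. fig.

Hyperfocal distance H = f²/(N·c) + f = 98²/(3.5 × 0.026) + 98 = 9604/0.091 + 98 ≈ 105636.5 mm ≈ 105.6 m.
Far limit Df = s·(H − f)/(H − s) = 40100 × (105636.5 − 98) / (105636.5 − 40100) = 40100 × 105538.5 / 65536.5 ≈ 64576 mm ≈ 64.6 m.

64.6 m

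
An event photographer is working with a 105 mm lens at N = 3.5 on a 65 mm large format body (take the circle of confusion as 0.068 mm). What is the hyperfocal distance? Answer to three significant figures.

46.4 m

Hyperfocal distance H = f²/(N·c) + f = 105²/(3.5 × 0.068) + 105 = 11025/0.238 + 105 ≈ 46428.5 mm ≈ 46.4 m.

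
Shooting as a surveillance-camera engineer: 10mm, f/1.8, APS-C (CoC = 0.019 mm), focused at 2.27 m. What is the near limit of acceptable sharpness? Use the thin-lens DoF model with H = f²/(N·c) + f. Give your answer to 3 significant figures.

1.28 m

Hyperfocal distance H = f²/(N·c) + f = 10²/(1.8 × 0.019) + 10 = 100/0.0342 + 10 ≈ 2934.0 mm ≈ 2.934 m.
Near limit Dn = s·(H − f)/(H + s − 2f) = 2270 × (2934.0 − 10) / (2934.0 + 2270 − 2 × 10) = 2270 × 2924.0 / 5184.0 ≈ 1280.4 mm ≈ 1.28 m.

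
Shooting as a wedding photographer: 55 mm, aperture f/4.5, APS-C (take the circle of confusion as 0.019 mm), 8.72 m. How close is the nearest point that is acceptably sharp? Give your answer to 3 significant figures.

7.00 m

Hyperfocal distance H = f²/(N·c) + f = 55²/(4.5 × 0.019) + 55 = 3025/0.0855 + 55 ≈ 35435.1 mm ≈ 35.44 m.
Near limit Dn = s·(H − f)/(H + s − 2f) = 8720 × (35435.1 − 55) / (35435.1 + 8720 − 2 × 55) = 8720 × 35380.1 / 44045.1 ≈ 7004.5 mm ≈ 7.00 m.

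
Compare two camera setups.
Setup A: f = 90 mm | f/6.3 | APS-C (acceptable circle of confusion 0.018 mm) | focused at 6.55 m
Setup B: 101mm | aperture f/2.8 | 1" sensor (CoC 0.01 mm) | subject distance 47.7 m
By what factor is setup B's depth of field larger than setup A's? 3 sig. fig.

Setup A: H = 90²/(6.3×0.018) + 90 ≈ 71518.6 mm; DoF = Df − Dn = 7201.3 − 6006.7 ≈ 1194.6 mm.
Setup B: H = 101²/(2.8×0.01) + 101 ≈ 364422.4 mm; DoF = Df − Dn = 54869 − 42188 ≈ 12681 mm.
Ratio = 12681 / 1194.6 ≈ 10.6.

10.6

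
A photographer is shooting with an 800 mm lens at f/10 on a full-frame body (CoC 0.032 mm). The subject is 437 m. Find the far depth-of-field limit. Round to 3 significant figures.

Hyperfocal distance H = f²/(N·c) + f = 800²/(10 × 0.032) + 800 = 640000/0.32 + 800 ≈ 2000800.0 mm ≈ 2001 m.
Far limit Df = s·(H − f)/(H − s) = 437000 × (2000800.0 − 800) / (2000800.0 − 437000) = 437000 × 2000000.0 / 1563800.0 ≈ 558895 mm ≈ 559 m.

559 m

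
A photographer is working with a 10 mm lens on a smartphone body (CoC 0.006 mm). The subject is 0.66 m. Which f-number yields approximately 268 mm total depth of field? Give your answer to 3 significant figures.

Write h = H − f = f²/(N·c). The thin-lens limits are Dn = s·h/(h + (s−f)) and Df = s·h/(h − (s−f)), so DoF = Df − Dn = 2·s·(s−f)·h / (h² − (s−f)²).
That is a quadratic in h: DoF·h² − 2·s·(s−f)·h − DoF·(s−f)² = 0 ⇒ h = (s−f)·(s + √(s² + DoF²)) / DoF = 650 × (660 + √(660² + 268²)) / 268 = 650 × (660 + 712.337) / 268 ≈ 3328.4 mm.
Then N = f²/(c·h) = 10² / (0.006 × 3328.4) = 100 / 19.971 ≈ 5.01.

f/5.01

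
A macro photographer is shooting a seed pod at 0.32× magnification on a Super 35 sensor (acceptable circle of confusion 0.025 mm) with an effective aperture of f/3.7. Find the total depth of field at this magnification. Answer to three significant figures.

At magnification m, DoF ≈ 2·N_eff·c/m² = 2 × 3.7 × 0.025 / 0.32² = 0.185 / 0.1024 ≈ 1.81 mm.

1.81 mm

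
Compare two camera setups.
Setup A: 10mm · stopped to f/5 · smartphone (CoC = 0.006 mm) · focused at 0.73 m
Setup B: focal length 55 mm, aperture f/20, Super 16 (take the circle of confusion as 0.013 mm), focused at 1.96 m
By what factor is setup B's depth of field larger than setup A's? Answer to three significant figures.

Setup A: H = 10²/(5×0.006) + 10 ≈ 3343.3 mm; DoF = Df − Dn = 931.12 − 600.33 ≈ 330.79 mm.
Setup B: H = 55²/(20×0.013) + 55 ≈ 11689.6 mm; DoF = Df − Dn = 2343.76 − 1684.23 ≈ 659.53 mm.
Ratio = 659.53 / 330.79 ≈ 1.99.

1.99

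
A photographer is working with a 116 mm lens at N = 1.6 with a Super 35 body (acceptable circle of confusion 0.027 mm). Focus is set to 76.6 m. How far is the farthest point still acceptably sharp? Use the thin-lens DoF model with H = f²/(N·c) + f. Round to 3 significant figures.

102 m

Hyperfocal distance H = f²/(N·c) + f = 116²/(1.6 × 0.027) + 116 = 13456/0.0432 + 116 ≈ 311597.5 mm ≈ 311.6 m.
Far limit Df = s·(H − f)/(H − s) = 76600 × (311597.5 − 116) / (311597.5 − 76600) = 76600 × 311481.5 / 234997.5 ≈ 101531 mm ≈ 102 m.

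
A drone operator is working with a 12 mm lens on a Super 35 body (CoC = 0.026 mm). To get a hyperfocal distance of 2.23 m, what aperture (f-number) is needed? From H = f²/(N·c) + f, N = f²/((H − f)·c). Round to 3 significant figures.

Rearrange H = f²/(N·c) + f for N: N = f² / ((H − f)·c).
N = 12² / ((2230 − 12) × 0.026) = 144 / 57.67 ≈ 2.50.

f/2.50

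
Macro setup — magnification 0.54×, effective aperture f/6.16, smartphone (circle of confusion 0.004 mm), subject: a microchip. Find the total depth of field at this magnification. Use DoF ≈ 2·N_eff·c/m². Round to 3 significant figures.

At magnification m, DoF ≈ 2·N_eff·c/m² = 2 × 6.16 × 0.004 / 0.54² = 0.04928 / 0.2916 ≈ 0.169 mm.

0.169 mm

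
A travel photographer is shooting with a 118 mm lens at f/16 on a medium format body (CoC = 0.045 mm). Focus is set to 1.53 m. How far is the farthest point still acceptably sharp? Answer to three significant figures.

1.65 m

Hyperfocal distance H = f²/(N·c) + f = 118²/(16 × 0.045) + 118 = 13924/0.72 + 118 ≈ 19456.9 mm ≈ 19.46 m.
Far limit Df = s·(H − f)/(H − s) = 1530 × (19456.9 − 118) / (19456.9 − 1530) = 1530 × 19338.9 / 17926.9 ≈ 1650.5 mm ≈ 1.65 m.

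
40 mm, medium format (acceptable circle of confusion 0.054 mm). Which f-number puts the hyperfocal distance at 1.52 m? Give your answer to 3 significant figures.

Rearrange H = f²/(N·c) + f for N: N = f² / ((H − f)·c).
N = 40² / ((1520 − 40) × 0.054) = 1600 / 79.92 ≈ 20.

f/20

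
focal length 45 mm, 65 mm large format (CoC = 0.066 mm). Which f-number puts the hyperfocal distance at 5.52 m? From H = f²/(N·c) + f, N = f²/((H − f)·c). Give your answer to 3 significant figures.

Rearrange H = f²/(N·c) + f for N: N = f² / ((H − f)·c).
N = 45² / ((5520 − 45) × 0.066) = 2025 / 361.4 ≈ 5.60.

f/5.60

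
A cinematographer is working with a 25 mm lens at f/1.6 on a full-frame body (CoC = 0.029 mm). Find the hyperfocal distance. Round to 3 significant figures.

13.5 m

Hyperfocal distance H = f²/(N·c) + f = 25²/(1.6 × 0.029) + 25 = 625/0.0464 + 25 ≈ 13494.8 mm ≈ 13.5 m.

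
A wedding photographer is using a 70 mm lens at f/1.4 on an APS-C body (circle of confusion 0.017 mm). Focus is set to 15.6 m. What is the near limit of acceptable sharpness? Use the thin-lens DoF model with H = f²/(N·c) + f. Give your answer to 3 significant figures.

14.5 m

Hyperfocal distance H = f²/(N·c) + f = 70²/(1.4 × 0.017) + 70 = 4900/0.0238 + 70 ≈ 205952.4 mm ≈ 206.0 m.
Near limit Dn = s·(H − f)/(H + s − 2f) = 15600 × (205952.4 − 70) / (205952.4 + 15600 − 2 × 70) = 15600 × 205882.4 / 221412.4 ≈ 14506 mm ≈ 14.5 m.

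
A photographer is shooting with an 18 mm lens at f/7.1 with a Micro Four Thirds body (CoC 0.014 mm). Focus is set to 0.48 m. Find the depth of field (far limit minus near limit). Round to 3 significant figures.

139 mm

Hyperfocal distance H = f²/(N·c) + f = 18²/(7.1 × 0.014) + 18 = 324/0.0994 + 18 ≈ 3277.6 mm ≈ 3.278 m.
Near limit Dn = s·(H − f)/(H + s − 2f) = 480 × (3277.6 − 18) / (3277.6 + 480 − 2 × 18) = 480 × 3259.6 / 3721.6 ≈ 420.41 mm.
Far limit Df = s·(H − f)/(H − s) = 480 × (3277.6 − 18) / (3277.6 − 480) = 480 × 3259.6 / 2797.6 ≈ 559.27 mm.
Depth of field = Df − Dn = 559.27 − 420.41 ≈ 138.86 mm.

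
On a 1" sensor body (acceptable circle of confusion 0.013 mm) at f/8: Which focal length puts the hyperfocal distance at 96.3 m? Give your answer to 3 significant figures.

100 mm

From H = f²/(N·c) + f, with f ≪ H: f ≈ √(H·N·c) = √(96300 × 8 × 0.013) = √10015 ≈ 100.1 mm.
The +f correction barely moves this — solving exactly, f² + N·c·f − N·c·H = 0 ⇒ f = (−N·c + √((N·c)² + 4·N·c·H))/2 = (−0.104 + √40061)/2 ≈ 100.02 mm, so f ≈ 100 mm.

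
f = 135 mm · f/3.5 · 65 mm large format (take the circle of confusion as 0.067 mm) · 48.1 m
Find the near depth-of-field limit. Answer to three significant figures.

Hyperfocal distance H = f²/(N·c) + f = 135²/(3.5 × 0.067) + 135 = 18225/0.2345 + 135 ≈ 77853.6 mm ≈ 77.85 m.
Near limit Dn = s·(H − f)/(H + s − 2f) = 48100 × (77853.6 − 135) / (77853.6 + 48100 − 2 × 135) = 48100 × 77718.6 / 125683.6 ≈ 29743 mm ≈ 29.7 m.

29.7 m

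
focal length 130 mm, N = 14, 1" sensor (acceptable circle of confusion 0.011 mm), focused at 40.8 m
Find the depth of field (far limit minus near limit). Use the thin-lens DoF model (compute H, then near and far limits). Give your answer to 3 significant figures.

35.1 m

Hyperfocal distance H = f²/(N·c) + f = 130²/(14 × 0.011) + 130 = 16900/0.154 + 130 ≈ 109870.3 mm ≈ 109.9 m.
Near limit Dn = s·(H − f)/(H + s − 2f) = 40800 × (109870.3 − 130) / (109870.3 + 40800 − 2 × 130) = 40800 × 109740.3 / 150410.3 ≈ 29768 mm.
Far limit Df = s·(H − f)/(H − s) = 40800 × (109870.3 − 130) / (109870.3 − 40800) = 40800 × 109740.3 / 69070.3 ≈ 64824 mm.
Depth of field = Df − Dn = 64824 − 29768 ≈ 35056 mm ≈ 35.1 m.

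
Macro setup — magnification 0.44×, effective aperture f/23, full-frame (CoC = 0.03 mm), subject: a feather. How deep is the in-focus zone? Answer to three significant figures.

At magnification m, DoF ≈ 2·N_eff·c/m² = 2 × 23 × 0.03 / 0.44² = 1.38 / 0.1936 ≈ 7.13 mm.

7.13 mm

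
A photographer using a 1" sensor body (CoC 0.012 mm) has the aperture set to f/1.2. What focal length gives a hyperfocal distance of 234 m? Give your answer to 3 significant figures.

58.0 mm

From H = f²/(N·c) + f, with f ≪ H: f ≈ √(H·N·c) = √(234000 × 1.2 × 0.012) = √3369.6 ≈ 58.05 mm.
Exact: f² + N·c·f − N·c·H = 0 ⇒ f = (−N·c + √((N·c)² + 4·N·c·H))/2 = (−0.0144 + √13478)/2 ≈ 58.041 mm ≈ 58.0 mm.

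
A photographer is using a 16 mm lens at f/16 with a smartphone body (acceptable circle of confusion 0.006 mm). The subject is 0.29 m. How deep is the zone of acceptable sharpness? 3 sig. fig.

60.2 mm

Hyperfocal distance H = f²/(N·c) + f = 16²/(16 × 0.006) + 16 = 256/0.096 + 16 ≈ 2682.7 mm ≈ 2.683 m.
Near limit Dn = s·(H − f)/(H + s − 2f) = 290 × (2682.7 − 16) / (2682.7 + 290 − 2 × 16) = 290 × 2666.7 / 2940.7 ≈ 262.979 mm.
Far limit Df = s·(H − f)/(H − s) = 290 × (2682.7 − 16) / (2682.7 − 290) = 290 × 2666.7 / 2392.7 ≈ 323.210 mm.
Depth of field = Df − Dn = 323.210 − 262.979 ≈ 60.231 mm.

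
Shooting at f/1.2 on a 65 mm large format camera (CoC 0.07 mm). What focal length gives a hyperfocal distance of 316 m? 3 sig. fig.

163 mm

From H = f²/(N·c) + f, with f ≪ H: f ≈ √(H·N·c) = √(316000 × 1.2 × 0.07) = √26544 ≈ 162.9 mm.
The +f correction barely moves this — solving exactly, f² + N·c·f − N·c·H = 0 ⇒ f = (−N·c + √((N·c)² + 4·N·c·H))/2 = (−0.084 + √106176)/2 ≈ 162.88 mm, so f ≈ 163 mm.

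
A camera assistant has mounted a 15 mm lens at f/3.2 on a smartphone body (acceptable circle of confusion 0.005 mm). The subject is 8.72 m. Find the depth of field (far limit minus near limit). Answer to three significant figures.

17.5 m

Hyperfocal distance H = f²/(N·c) + f = 15²/(3.2 × 0.005) + 15 = 225/0.016 + 15 ≈ 14077.5 mm ≈ 14.08 m.
Near limit Dn = s·(H − f)/(H + s − 2f) = 8720 × (14077.5 − 15) / (14077.5 + 8720 − 2 × 15) = 8720 × 14062.5 / 22767.5 ≈ 5386 mm.
Far limit Df = s·(H − f)/(H − s) = 8720 × (14077.5 − 15) / (14077.5 − 8720) = 8720 × 14062.5 / 5357.5 ≈ 22888 mm.
Depth of field = Df − Dn = 22888 − 5386 ≈ 17502 mm ≈ 17.5 m.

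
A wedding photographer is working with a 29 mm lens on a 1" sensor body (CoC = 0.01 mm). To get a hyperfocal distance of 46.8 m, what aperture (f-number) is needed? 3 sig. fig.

f/1.80

Rearrange H = f²/(N·c) + f for N: N = f² / ((H − f)·c).
N = 29² / ((46800 − 29) × 0.01) = 841 / 467.7 ≈ 1.80.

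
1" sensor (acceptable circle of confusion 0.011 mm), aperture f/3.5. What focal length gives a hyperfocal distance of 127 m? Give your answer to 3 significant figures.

From H = f²/(N·c) + f, with f ≪ H: f ≈ √(H·N·c) = √(127000 × 3.5 × 0.011) = √4889.5 ≈ 69.92 mm.
The +f correction barely moves this — solving exactly, f² + N·c·f − N·c·H = 0 ⇒ f = (−N·c + √((N·c)² + 4·N·c·H))/2 = (−0.0385 + √19558)/2 ≈ 69.906 mm, so f ≈ 69.9 mm.

69.9 mm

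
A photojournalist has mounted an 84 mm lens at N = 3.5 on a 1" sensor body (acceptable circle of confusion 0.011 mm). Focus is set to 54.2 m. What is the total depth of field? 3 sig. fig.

35.1 m

Hyperfocal distance H = f²/(N·c) + f = 84²/(3.5 × 0.011) + 84 = 7056/0.0385 + 84 ≈ 183356.7 mm ≈ 183.4 m.
Near limit Dn = s·(H − f)/(H + s − 2f) = 54200 × (183356.7 − 84) / (183356.7 + 54200 − 2 × 84) = 54200 × 183272.7 / 237388.7 ≈ 41844 mm.
Far limit Df = s·(H − f)/(H − s) = 54200 × (183356.7 − 84) / (183356.7 − 54200) = 54200 × 183272.7 / 129156.7 ≈ 76910 mm.
Depth of field = Df − Dn = 76910 − 41844 ≈ 35066 mm ≈ 35.1 m.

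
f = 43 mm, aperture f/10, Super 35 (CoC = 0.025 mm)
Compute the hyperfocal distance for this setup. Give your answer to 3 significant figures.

Hyperfocal distance H = f²/(N·c) + f = 43²/(10 × 0.025) + 43 = 1849/0.25 + 43 ≈ 7439.0 mm ≈ 7.44 m.

7.44 m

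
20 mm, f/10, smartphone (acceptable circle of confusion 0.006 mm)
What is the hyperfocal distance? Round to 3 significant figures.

Hyperfocal distance H = f²/(N·c) + f = 20²/(10 × 0.006) + 20 = 400/0.06 + 20 ≈ 6686.7 mm ≈ 6.69 m.

6.69 m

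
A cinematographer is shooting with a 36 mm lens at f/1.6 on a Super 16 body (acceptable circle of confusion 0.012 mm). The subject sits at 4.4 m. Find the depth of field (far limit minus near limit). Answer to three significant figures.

0.571 m

Hyperfocal distance H = f²/(N·c) + f = 36²/(1.6 × 0.012) + 36 = 1296/0.0192 + 36 ≈ 67536.0 mm ≈ 67.54 m.
Near limit Dn = s·(H − f)/(H + s − 2f) = 4400 × (67536.0 − 36) / (67536.0 + 4400 − 2 × 36) = 4400 × 67500.0 / 71864.0 ≈ 4132.81 mm.
Far limit Df = s·(H − f)/(H − s) = 4400 × (67536.0 − 36) / (67536.0 − 4400) = 4400 × 67500.0 / 63136.0 ≈ 4704.13 mm.
Depth of field = Df − Dn = 4704.13 − 4132.81 ≈ 571.32 mm ≈ 0.571 m.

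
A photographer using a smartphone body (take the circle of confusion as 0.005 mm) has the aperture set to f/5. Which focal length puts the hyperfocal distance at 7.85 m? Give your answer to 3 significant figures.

14.0 mm

From H = f²/(N·c) + f, with f ≪ H: f ≈ √(H·N·c) = √(7850 × 5 × 0.005) = √196.25 ≈ 14.01 mm.
The +f correction barely moves this — solving exactly, f² + N·c·f − N·c·H = 0 ⇒ f = (−N·c + √((N·c)² + 4·N·c·H))/2 = (−0.025 + √785.00)/2 ≈ 13.996 mm, so f ≈ 14.0 mm.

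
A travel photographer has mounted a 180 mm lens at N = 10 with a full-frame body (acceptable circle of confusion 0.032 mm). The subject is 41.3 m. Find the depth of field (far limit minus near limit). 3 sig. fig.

40.2 m

Hyperfocal distance H = f²/(N·c) + f = 180²/(10 × 0.032) + 180 = 32400/0.32 + 180 ≈ 101430.0 mm ≈ 101.4 m.
Near limit Dn = s·(H − f)/(H + s − 2f) = 41300 × (101430.0 − 180) / (101430.0 + 41300 − 2 × 180) = 41300 × 101250.0 / 142370.0 ≈ 29372 mm.
Far limit Df = s·(H − f)/(H − s) = 41300 × (101430.0 − 180) / (101430.0 − 41300) = 41300 × 101250.0 / 60130.0 ≈ 69543 mm.
Depth of field = Df − Dn = 69543 − 29372 ≈ 40171 mm ≈ 40.2 m.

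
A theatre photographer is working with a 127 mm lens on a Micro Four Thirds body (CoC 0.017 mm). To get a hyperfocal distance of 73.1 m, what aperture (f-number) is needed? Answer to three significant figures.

Rearrange H = f²/(N·c) + f for N: N = f² / ((H − f)·c).
N = 127² / ((73100 − 127) × 0.017) = 16129 / 1241 ≈ 13.

f/13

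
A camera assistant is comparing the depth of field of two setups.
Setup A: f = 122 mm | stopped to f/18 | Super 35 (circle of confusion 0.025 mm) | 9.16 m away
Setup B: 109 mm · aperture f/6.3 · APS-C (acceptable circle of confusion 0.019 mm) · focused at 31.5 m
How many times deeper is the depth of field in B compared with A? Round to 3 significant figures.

Setup A: H = 122²/(18×0.025) + 122 ≈ 33197.6 mm; DoF = Df − Dn = 12604.1 − 7194.2 ≈ 5409.9 mm.
Setup B: H = 109²/(6.3×0.019) + 109 ≈ 99365.5 mm; DoF = Df − Dn = 46070 − 23931 ≈ 22139 mm.
Ratio = 22139 / 5409.9 ≈ 4.09.

4.09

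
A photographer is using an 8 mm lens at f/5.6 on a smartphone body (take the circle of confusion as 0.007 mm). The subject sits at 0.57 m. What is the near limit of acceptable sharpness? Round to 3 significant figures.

Hyperfocal distance H = f²/(N·c) + f = 8²/(5.6 × 0.007) + 8 = 64/0.0392 + 8 ≈ 1640.7 mm ≈ 1.641 m.
Near limit Dn = s·(H − f)/(H + s − 2f) = 570 × (1640.7 − 8) / (1640.7 + 570 − 2 × 8) = 570 × 1632.7 / 2194.7 ≈ 424.04 mm.

424 mm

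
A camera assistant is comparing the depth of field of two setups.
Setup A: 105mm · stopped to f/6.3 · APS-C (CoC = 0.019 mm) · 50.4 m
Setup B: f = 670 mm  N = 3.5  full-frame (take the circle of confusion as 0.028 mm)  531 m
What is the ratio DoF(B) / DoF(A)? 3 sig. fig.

1.59

Setup A: H = 105²/(6.3×0.019) + 105 ≈ 92210.3 mm; DoF = Df − Dn = 111028 − 32599 ≈ 78429 mm.
Setup B: H = 670²/(3.5×0.028) + 670 ≈ 4581282.2 mm; DoF = Df − Dn = 600527 − 475902 ≈ 124625 mm.
Ratio = 124625 / 78429 ≈ 1.59.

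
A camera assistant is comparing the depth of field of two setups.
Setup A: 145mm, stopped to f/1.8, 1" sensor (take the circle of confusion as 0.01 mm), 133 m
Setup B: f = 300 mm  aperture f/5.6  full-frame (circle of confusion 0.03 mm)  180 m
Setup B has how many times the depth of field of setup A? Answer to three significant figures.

4.44

Setup A: H = 145²/(1.8×0.01) + 145 ≈ 1168200.6 mm; DoF = Df − Dn = 150069 − 119417 ≈ 30652 mm.
Setup B: H = 300²/(5.6×0.03) + 300 ≈ 536014.3 mm; DoF = Df − Dn = 270856 − 134787 ≈ 136069 mm.
Ratio = 136069 / 30652 ≈ 4.44.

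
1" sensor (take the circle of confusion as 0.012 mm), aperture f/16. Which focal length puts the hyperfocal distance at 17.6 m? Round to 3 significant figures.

From H = f²/(N·c) + f, with f ≪ H: f ≈ √(H·N·c) = √(17600 × 16 × 0.012) = √3379.2 ≈ 58.13 mm.
Exact: f² + N·c·f − N·c·H = 0 ⇒ f = (−N·c + √((N·c)² + 4·N·c·H))/2 = (−0.192 + √13517)/2 ≈ 58.035 mm ≈ 58.0 mm.

58.0 mm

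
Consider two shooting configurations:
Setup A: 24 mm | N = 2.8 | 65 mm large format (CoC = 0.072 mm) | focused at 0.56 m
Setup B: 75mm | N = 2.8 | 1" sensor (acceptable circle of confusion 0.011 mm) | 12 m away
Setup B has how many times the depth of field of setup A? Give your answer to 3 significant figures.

Setup A: H = 24²/(2.8×0.072) + 24 ≈ 2881.1 mm; DoF = Df − Dn = 689.32 − 471.54 ≈ 217.78 mm.
Setup B: H = 75²/(2.8×0.011) + 75 ≈ 182704.9 mm; DoF = Df − Dn = 12838.3 − 11264.5 ≈ 1573.8 mm.
Ratio = 1573.8 / 217.78 ≈ 7.23.

7.23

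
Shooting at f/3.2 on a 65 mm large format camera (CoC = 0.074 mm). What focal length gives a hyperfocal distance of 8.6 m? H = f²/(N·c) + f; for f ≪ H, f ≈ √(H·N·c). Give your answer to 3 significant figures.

From H = f²/(N·c) + f, with f ≪ H: f ≈ √(H·N·c) = √(8600 × 3.2 × 0.074) = √2036.5 ≈ 45.13 mm.
Exact: f² + N·c·f − N·c·H = 0 ⇒ f = (−N·c + √((N·c)² + 4·N·c·H))/2 = (−0.2368 + √8146.0)/2 ≈ 45.009 mm ≈ 45.0 mm.

45.0 mm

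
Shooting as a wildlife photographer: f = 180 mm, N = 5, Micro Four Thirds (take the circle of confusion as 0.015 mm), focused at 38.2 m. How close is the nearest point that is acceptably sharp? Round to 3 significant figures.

Hyperfocal distance H = f²/(N·c) + f = 180²/(5 × 0.015) + 180 = 32400/0.075 + 180 ≈ 432180.0 mm ≈ 432.2 m.
Near limit Dn = s·(H − f)/(H + s − 2f) = 38200 × (432180.0 − 180) / (432180.0 + 38200 − 2 × 180) = 38200 × 432000.0 / 470020.0 ≈ 35110 mm ≈ 35.1 m.

35.1 m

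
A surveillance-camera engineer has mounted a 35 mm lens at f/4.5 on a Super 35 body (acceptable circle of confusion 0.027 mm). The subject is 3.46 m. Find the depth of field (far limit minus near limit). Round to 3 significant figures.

2.66 m

Hyperfocal distance H = f²/(N·c) + f = 35²/(4.5 × 0.027) + 35 = 1225/0.1215 + 35 ≈ 10117.3 mm ≈ 10.12 m.
Near limit Dn = s·(H − f)/(H + s − 2f) = 3460 × (10117.3 − 35) / (10117.3 + 3460 − 2 × 35) = 3460 × 10082.3 / 13507.3 ≈ 2582.7 mm.
Far limit Df = s·(H − f)/(H − s) = 3460 × (10117.3 − 35) / (10117.3 − 3460) = 3460 × 10082.3 / 6657.3 ≈ 5240.1 mm.
Depth of field = Df − Dn = 5240.1 − 2582.7 ≈ 2657.4 mm ≈ 2.66 m.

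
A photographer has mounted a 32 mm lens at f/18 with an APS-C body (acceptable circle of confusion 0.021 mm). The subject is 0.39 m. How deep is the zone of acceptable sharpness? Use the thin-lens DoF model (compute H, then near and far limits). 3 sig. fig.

105 mm

Hyperfocal distance H = f²/(N·c) + f = 32²/(18 × 0.021) + 32 = 1024/0.378 + 32 ≈ 2741.0 mm ≈ 2.741 m.
Near limit Dn = s·(H − f)/(H + s − 2f) = 390 × (2741.0 − 32) / (2741.0 + 390 − 2 × 32) = 390 × 2709.0 / 3067.0 ≈ 344.48 mm.
Far limit Df = s·(H − f)/(H − s) = 390 × (2741.0 − 32) / (2741.0 − 390) = 390 × 2709.0 / 2351.0 ≈ 449.39 mm.
Depth of field = Df − Dn = 449.39 − 344.48 ≈ 104.91 mm.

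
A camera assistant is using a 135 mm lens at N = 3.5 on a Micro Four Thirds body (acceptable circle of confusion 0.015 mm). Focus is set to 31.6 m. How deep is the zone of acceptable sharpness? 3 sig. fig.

Hyperfocal distance H = f²/(N·c) + f = 135²/(3.5 × 0.015) + 135 = 18225/0.0525 + 135 ≈ 347277.9 mm ≈ 347.3 m.
Near limit Dn = s·(H − f)/(H + s − 2f) = 31600 × (347277.9 − 135) / (347277.9 + 31600 − 2 × 135) = 31600 × 347142.9 / 378607.9 ≈ 28973.8 mm.
Far limit Df = s·(H − f)/(H − s) = 31600 × (347277.9 − 135) / (347277.9 − 31600) = 31600 × 347142.9 / 315677.9 ≈ 34749.7 mm.
Depth of field = Df − Dn = 34749.7 − 28973.8 ≈ 5775.9 mm ≈ 5.78 m.

5.78 m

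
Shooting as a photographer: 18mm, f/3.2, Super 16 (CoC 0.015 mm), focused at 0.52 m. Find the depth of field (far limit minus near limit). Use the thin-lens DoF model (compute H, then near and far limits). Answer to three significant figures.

77.8 mm

Hyperfocal distance H = f²/(N·c) + f = 18²/(3.2 × 0.015) + 18 = 324/0.048 + 18 ≈ 6768.0 mm ≈ 6.768 m.
Near limit Dn = s·(H − f)/(H + s − 2f) = 520 × (6768.0 − 18) / (6768.0 + 520 − 2 × 18) = 520 × 6750.0 / 7252.0 ≈ 484.004 mm.
Far limit Df = s·(H − f)/(H − s) = 520 × (6768.0 − 18) / (6768.0 − 520) = 520 × 6750.0 / 6248.0 ≈ 561.780 mm.
Depth of field = Df − Dn = 561.780 − 484.004 ≈ 77.776 mm.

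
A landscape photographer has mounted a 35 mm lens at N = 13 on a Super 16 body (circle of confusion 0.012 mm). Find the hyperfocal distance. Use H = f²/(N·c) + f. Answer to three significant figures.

7.89 m

Hyperfocal distance H = f²/(N·c) + f = 35²/(13 × 0.012) + 35 = 1225/0.156 + 35 ≈ 7887.6 mm ≈ 7.89 m.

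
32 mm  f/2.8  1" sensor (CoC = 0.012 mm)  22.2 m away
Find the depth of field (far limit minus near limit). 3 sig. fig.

68.6 m

Hyperfocal distance H = f²/(N·c) + f = 32²/(2.8 × 0.012) + 32 = 1024/0.0336 + 32 ≈ 30508.2 mm ≈ 30.51 m.
Near limit Dn = s·(H − f)/(H + s − 2f) = 22200 × (30508.2 − 32) / (30508.2 + 22200 − 2 × 32) = 22200 × 30476.2 / 52644.2 ≈ 12852 mm.
Far limit Df = s·(H − f)/(H − s) = 22200 × (30508.2 − 32) / (30508.2 − 22200) = 22200 × 30476.2 / 8308.2 ≈ 81434 mm.
Depth of field = Df − Dn = 81434 − 12852 ≈ 68582 mm ≈ 68.6 m.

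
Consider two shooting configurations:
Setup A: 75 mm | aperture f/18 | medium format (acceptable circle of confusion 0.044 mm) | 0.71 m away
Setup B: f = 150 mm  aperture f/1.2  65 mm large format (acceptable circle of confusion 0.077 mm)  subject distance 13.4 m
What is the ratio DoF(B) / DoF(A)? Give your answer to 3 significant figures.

Setup A: H = 75²/(18×0.044) + 75 ≈ 7177.3 mm; DoF = Df − Dn = 779.71 − 651.73 ≈ 127.98 mm.
Setup B: H = 150²/(1.2×0.077) + 150 ≈ 243656.5 mm; DoF = Df − Dn = 14171.1 − 12708.5 ≈ 1462.6 mm.
Ratio = 1462.6 / 127.98 ≈ 11.4.

11.4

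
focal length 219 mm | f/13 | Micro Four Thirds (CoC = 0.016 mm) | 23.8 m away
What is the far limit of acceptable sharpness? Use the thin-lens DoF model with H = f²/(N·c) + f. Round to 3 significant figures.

26.5 m

Hyperfocal distance H = f²/(N·c) + f = 219²/(13 × 0.016) + 219 = 47961/0.208 + 219 ≈ 230800.7 mm ≈ 230.8 m.
Far limit Df = s·(H − f)/(H − s) = 23800 × (230800.7 − 219) / (230800.7 − 23800) = 23800 × 230581.7 / 207000.7 ≈ 26511 mm ≈ 26.5 m.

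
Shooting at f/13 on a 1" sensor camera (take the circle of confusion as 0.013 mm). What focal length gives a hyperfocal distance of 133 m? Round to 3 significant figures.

150 mm

From H = f²/(N·c) + f, with f ≪ H: f ≈ √(H·N·c) = √(133000 × 13 × 0.013) = √22477 ≈ 149.9 mm.
The +f correction barely moves this — solving exactly, f² + N·c·f − N·c·H = 0 ⇒ f = (−N·c + √((N·c)² + 4·N·c·H))/2 = (−0.169 + √89908)/2 ≈ 149.84 mm, so f ≈ 150 mm.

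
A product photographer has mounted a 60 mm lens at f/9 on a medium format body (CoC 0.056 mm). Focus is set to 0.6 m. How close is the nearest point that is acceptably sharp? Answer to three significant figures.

0.558 m

Hyperfocal distance H = f²/(N·c) + f = 60²/(9 × 0.056) + 60 = 3600/0.504 + 60 ≈ 7202.9 mm ≈ 7.203 m.
Near limit Dn = s·(H − f)/(H + s − 2f) = 600 × (7202.9 − 60) / (7202.9 + 600 − 2 × 60) = 600 × 7142.9 / 7682.9 ≈ 557.83 mm ≈ 0.558 m.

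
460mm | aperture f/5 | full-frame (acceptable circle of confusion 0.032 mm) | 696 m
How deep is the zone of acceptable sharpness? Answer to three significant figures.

1010 m

Hyperfocal distance H = f²/(N·c) + f = 460²/(5 × 0.032) + 460 = 211600/0.16 + 460 ≈ 1322960.0 mm ≈ 1323 m.
Near limit Dn = s·(H − f)/(H + s − 2f) = 696000 × (1322960.0 − 460) / (1322960.0 + 696000 − 2 × 460) = 696000 × 1322500.0 / 2018040.0 ≈ 456116 mm.
Far limit Df = s·(H − f)/(H − s) = 696000 × (1322960.0 − 460) / (1322960.0 − 696000) = 696000 × 1322500.0 / 626960.0 ≈ 1468132 mm.
Depth of field = Df − Dn = 1468132 − 456116 ≈ 1012016 mm ≈ 1010 m.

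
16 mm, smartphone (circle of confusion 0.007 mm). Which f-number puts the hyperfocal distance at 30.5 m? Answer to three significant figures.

Rearrange H = f²/(N·c) + f for N: N = f² / ((H − f)·c).
N = 16² / ((30500 − 16) × 0.007) = 256 / 213.4 ≈ 1.20.

f/1.20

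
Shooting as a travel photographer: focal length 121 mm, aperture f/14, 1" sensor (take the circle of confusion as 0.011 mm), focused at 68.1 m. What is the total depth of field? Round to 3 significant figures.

199 m

Hyperfocal distance H = f²/(N·c) + f = 121²/(14 × 0.011) + 121 = 14641/0.154 + 121 ≈ 95192.4 mm ≈ 95.19 m.
Near limit Dn = s·(H − f)/(H + s − 2f) = 68100 × (95192.4 − 121) / (95192.4 + 68100 − 2 × 121) = 68100 × 95071.4 / 163050.4 ≈ 39708 mm.
Far limit Df = s·(H − f)/(H − s) = 68100 × (95192.4 − 121) / (95192.4 − 68100) = 68100 × 95071.4 / 27092.4 ≈ 238973 mm.
Depth of field = Df − Dn = 238973 − 39708 ≈ 199265 mm ≈ 199 m.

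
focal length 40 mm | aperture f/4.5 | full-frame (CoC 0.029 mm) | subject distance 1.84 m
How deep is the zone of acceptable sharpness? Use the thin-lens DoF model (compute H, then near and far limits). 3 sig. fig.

Hyperfocal distance H = f²/(N·c) + f = 40²/(4.5 × 0.029) + 40 = 1600/0.1305 + 40 ≈ 12300.5 mm ≈ 12.30 m.
Near limit Dn = s·(H − f)/(H + s − 2f) = 1840 × (12300.5 − 40) / (12300.5 + 1840 − 2 × 40) = 1840 × 12260.5 / 14060.5 ≈ 1604.45 mm.
Far limit Df = s·(H − f)/(H − s) = 1840 × (12300.5 − 40) / (12300.5 − 1840) = 1840 × 12260.5 / 10460.5 ≈ 2156.62 mm.
Depth of field = Df − Dn = 2156.62 − 1604.45 ≈ 552.17 mm ≈ 0.552 m.

0.552 m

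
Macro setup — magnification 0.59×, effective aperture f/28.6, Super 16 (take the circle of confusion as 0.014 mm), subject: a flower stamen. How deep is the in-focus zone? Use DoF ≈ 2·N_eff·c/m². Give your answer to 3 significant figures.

2.30 mm

At magnification m, DoF ≈ 2·N_eff·c/m² = 2 × 28.6 × 0.014 / 0.59² = 0.8008 / 0.3481 ≈ 2.3 mm.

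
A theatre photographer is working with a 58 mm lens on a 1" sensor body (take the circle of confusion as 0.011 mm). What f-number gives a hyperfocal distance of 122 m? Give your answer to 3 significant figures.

Rearrange H = f²/(N·c) + f for N: N = f² / ((H − f)·c).
N = 58² / ((122000 − 58) × 0.011) = 3364 / 1341 ≈ 2.51.

f/2.51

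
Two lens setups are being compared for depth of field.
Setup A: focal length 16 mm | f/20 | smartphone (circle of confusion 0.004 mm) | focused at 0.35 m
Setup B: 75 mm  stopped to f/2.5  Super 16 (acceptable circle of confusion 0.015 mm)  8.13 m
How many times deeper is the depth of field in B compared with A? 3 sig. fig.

11.9

Setup A: H = 16²/(20×0.004) + 16 ≈ 3216.0 mm; DoF = Df − Dn = 390.789 − 316.921 ≈ 73.868 mm.
Setup B: H = 75²/(2.5×0.015) + 75 ≈ 150075.0 mm; DoF = Df − Dn = 8591.36 − 7715.67 ≈ 875.69 mm.
Ratio = 875.69 / 73.868 ≈ 11.9.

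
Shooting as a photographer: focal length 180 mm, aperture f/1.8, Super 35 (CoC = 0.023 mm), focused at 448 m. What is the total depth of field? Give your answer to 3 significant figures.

762 m

Hyperfocal distance H = f²/(N·c) + f = 180²/(1.8 × 0.023) + 180 = 32400/0.0414 + 180 ≈ 782788.7 mm ≈ 782.8 m.
Near limit Dn = s·(H − f)/(H + s − 2f) = 448000 × (782788.7 − 180) / (782788.7 + 448000 − 2 × 180) = 448000 × 782608.7 / 1230428.7 ≈ 284948 mm.
Far limit Df = s·(H − f)/(H − s) = 448000 × (782788.7 − 180) / (782788.7 − 448000) = 448000 × 782608.7 / 334788.7 ≈ 1047254 mm.
Depth of field = Df − Dn = 1047254 − 284948 ≈ 762306 mm ≈ 762 m.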